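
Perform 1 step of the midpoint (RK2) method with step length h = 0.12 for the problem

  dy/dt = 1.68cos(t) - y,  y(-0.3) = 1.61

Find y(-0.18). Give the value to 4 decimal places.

1.6127

Midpoint: k1 = f(t_n, y_n); k2 = f(t_n + h/2, y_n + (h/2)·k1); y_{n+1} = y_n + h·k2.
t=-0.300000, y=1.610000:
  k1 = f(-0.300000, 1.610000) = -0.005035
  k2 = f(-0.240000, 1.609698) = 0.022150
  y ← 1.610000 + 0.12·0.022150 = 1.612658
y(-0.18) ≈ 1.6127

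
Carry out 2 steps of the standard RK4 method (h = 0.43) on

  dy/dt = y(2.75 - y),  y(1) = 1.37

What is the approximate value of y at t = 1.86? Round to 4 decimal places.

RK4: k1 = f(t_n, y_n); k2 = f(t_n + h/2, y_n + (h/2)·k1); k3 = f(t_n + h/2, y_n + (h/2)·k2); k4 = f(t_n + h, y_n + h·k3); y_{n+1} = y_n + (h/6)·(k1 + 2k2 + 2k3 + k4).
t=1.000000, y=1.370000:
  k1 = f(1.000000, 1.370000) = 1.890600
  k2 = f(1.215000, 1.776479) = 1.729440
  k3 = f(1.215000, 1.741830) = 1.756061
  k4 = f(1.430000, 2.125106) = 1.327966
  y ← 1.370000 + (0.43/6)·(k1 + 2k2 + 2k3 + k4) = 2.100252
t=1.430000, y=2.100252:
  k1 = f(1.430000, 2.100252) = 1.364634
  k2 = f(1.645000, 2.393649) = 0.852980
  k3 = f(1.645000, 2.283643) = 1.064993
  k4 = f(1.860000, 2.558199) = 0.490665
  y ← 2.100252 + (0.43/6)·(k1 + 2k2 + 2k3 + k4) = 2.508125
y(1.86) ≈ 2.5081

2.5081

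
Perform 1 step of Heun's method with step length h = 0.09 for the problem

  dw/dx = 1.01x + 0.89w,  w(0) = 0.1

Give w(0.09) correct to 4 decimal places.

Heun: k1 = f(x_n, w_n); k2 = f(x_n + h, w_n + h·k1); w_{n+1} = w_n + (h/2)·(k1 + k2).
x=0.000000, w=0.100000:
  k1 = f(0.000000, 0.100000) = 0.089000
  k2 = f(0.090000, 0.108010) = 0.187029
  w ← 0.100000 + (0.09/2)·(0.089000 + 0.187029) = 0.112421
w(0.09) ≈ 0.1124

0.1124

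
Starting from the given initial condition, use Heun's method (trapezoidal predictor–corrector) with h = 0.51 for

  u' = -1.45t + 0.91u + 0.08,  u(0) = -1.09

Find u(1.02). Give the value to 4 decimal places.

-3.5132

Heun: k1 = f(t_n, u_n); k2 = f(t_n + h, u_n + h·k1); u_{n+1} = u_n + (h/2)·(k1 + k2).
t=0.000000, u=-1.090000:
  k1 = f(0.000000, -1.090000) = -0.911900
  k2 = f(0.510000, -1.555069) = -2.074613
  u ← -1.090000 + (0.51/2)·(-0.911900 + (-2.074613)) = -1.851561
t=0.510000, u=-1.851561:
  k1 = f(0.510000, -1.851561) = -2.344420
  k2 = f(1.020000, -3.047215) = -4.171966
  u ← -1.851561 + (0.51/2)·(-2.344420 + (-4.171966)) = -3.513239
u(1.02) ≈ -3.5132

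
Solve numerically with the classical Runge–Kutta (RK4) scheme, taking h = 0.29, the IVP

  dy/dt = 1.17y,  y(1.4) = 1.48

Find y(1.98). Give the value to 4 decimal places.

2.9171

RK4: k1 = f(t_n, y_n); k2 = f(t_n + h/2, y_n + (h/2)·k1); k3 = f(t_n + h/2, y_n + (h/2)·k2); k4 = f(t_n + h, y_n + h·k3); y_{n+1} = y_n + (h/6)·(k1 + 2k2 + 2k3 + k4).
t=1.400000, y=1.480000:
  k1 = f(1.400000, 1.480000) = 1.731600
  k2 = f(1.545000, 1.731082) = 2.025366
  k3 = f(1.545000, 1.773678) = 2.075203
  k4 = f(1.690000, 2.081809) = 2.435716
  y ← 1.480000 + (0.29/6)·(k1 + 2k2 + 2k3 + k4) = 2.077809
t=1.690000, y=2.077809:
  k1 = f(1.690000, 2.077809) = 2.431036
  k2 = f(1.835000, 2.430309) = 2.843461
  k3 = f(1.835000, 2.490111) = 2.913429
  k4 = f(1.980000, 2.922703) = 3.419563
  y ← 2.077809 + (0.29/6)·(k1 + 2k2 + 2k3 + k4) = 2.917087
y(1.98) ≈ 2.9171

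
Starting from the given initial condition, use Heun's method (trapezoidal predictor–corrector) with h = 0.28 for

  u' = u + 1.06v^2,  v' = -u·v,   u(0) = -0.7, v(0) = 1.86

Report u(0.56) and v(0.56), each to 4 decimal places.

1.8274, 1.4350

Heun on (u,v): k1 = f(s_n, state_n); k2 = f(s_n + h, state_n + h·k1); state_{n+1} = state_n + (h/2)·(k1 + k2).
0.000000: (-0.700000, 1.860000)
  k1 = (2.967176, 1.302000)
  predictor → (0.130809, 2.224560)
  k2 = (5.376397, -0.290993)
  → (0.468100, 2.001541)
0.280000: (0.468100, 2.001541)
  k1 = (4.714636, -0.936922)
  predictor → (1.788198, 1.739203)
  k2 = (4.994515, -3.110040)
  → (1.827381, 1.434966)
(u(0.56), v(0.56)) ≈ (1.8274, 1.4350)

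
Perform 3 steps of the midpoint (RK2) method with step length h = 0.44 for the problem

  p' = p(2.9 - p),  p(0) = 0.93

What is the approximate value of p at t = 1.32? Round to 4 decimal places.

2.7050

Midpoint: k1 = f(t_n, p_n); k2 = f(t_n + h/2, p_n + (h/2)·k1); p_{n+1} = p_n + h·k2.
t=0.000000, p=0.930000:
  k1 = f(0.000000, 0.930000) = 1.832100
  k2 = f(0.220000, 1.333062) = 2.088826
  p ← 0.930000 + 0.44·2.088826 = 1.849083
t=0.440000, p=1.849083:
  k1 = f(0.440000, 1.849083) = 1.943233
  k2 = f(0.660000, 2.276594) = 1.419242
  p ← 1.849083 + 0.44·1.419242 = 2.473550
t=0.880000, p=2.473550:
  k1 = f(0.880000, 2.473550) = 1.054846
  k2 = f(1.100000, 2.705616) = 0.525929
  p ← 2.473550 + 0.44·0.525929 = 2.704958
p(1.32) ≈ 2.7050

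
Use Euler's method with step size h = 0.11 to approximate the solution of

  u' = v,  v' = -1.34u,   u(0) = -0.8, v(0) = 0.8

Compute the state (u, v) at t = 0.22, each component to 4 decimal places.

-0.6110, 1.0229

Euler on (u,v): u_{n+1} = u_n + h·u', v_{n+1} = v_n + h·v'.
0.000000: (-0.800000, 0.800000); f=(0.800000, 1.072000) → (-0.712000, 0.917920)
0.110000: (-0.712000, 0.917920); f=(0.917920, 0.954080) → (-0.611029, 1.022869)
(u(0.22), v(0.22)) ≈ (-0.6110, 1.0229)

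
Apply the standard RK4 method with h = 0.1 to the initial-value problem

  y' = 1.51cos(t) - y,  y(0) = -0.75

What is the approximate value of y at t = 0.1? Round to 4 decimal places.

-0.5352

RK4: k1 = f(t_n, y_n); k2 = f(t_n + h/2, y_n + (h/2)·k1); k3 = f(t_n + h/2, y_n + (h/2)·k2); k4 = f(t_n + h, y_n + h·k3); y_{n+1} = y_n + (h/6)·(k1 + 2k2 + 2k3 + k4).
t=0.000000, y=-0.750000:
  k1 = f(0.000000, -0.750000) = 2.260000
  k2 = f(0.050000, -0.637000) = 2.145113
  k3 = f(0.050000, -0.642744) = 2.150857
  k4 = f(0.100000, -0.534914) = 2.037371
  y ← -0.750000 + (0.1/6)·(k1 + 2k2 + 2k3 + k4) = -0.535178
y(0.1) ≈ -0.5352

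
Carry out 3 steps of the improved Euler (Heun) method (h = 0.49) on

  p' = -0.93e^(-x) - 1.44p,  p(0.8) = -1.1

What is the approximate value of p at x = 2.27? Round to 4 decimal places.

-0.2696

Heun: k1 = f(x_n, p_n); k2 = f(x_n + h, p_n + h·k1); p_{n+1} = p_n + (h/2)·(k1 + k2).
x=0.800000, p=-1.100000:
  k1 = f(0.800000, -1.100000) = 1.166124
  k2 = f(1.290000, -0.528599) = 0.505181
  p ← -1.100000 + (0.49/2)·(1.166124 + 0.505181) = -0.690530
x=1.290000, p=-0.690530:
  k1 = f(1.290000, -0.690530) = 0.738362
  k2 = f(1.780000, -0.328733) = 0.316542
  p ← -0.690530 + (0.49/2)·(0.738362 + 0.316542) = -0.432079
x=1.780000, p=-0.432079:
  k1 = f(1.780000, -0.432079) = 0.465360
  k2 = f(2.270000, -0.204052) = 0.197755
  p ← -0.432079 + (0.49/2)·(0.465360 + 0.197755) = -0.269616
p(2.27) ≈ -0.2696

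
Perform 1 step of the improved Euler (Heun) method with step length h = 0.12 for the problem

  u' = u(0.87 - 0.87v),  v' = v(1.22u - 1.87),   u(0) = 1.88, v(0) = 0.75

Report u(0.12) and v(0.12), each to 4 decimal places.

Heun on (u,v): k1 = f(t_n, state_n); k2 = f(t_n + h, state_n + h·k1); state_{n+1} = state_n + (h/2)·(k1 + k2).
0.000000: (1.880000, 0.750000)
  k1 = (0.408900, 0.317700)
  predictor → (1.929068, 0.788124)
  k2 = (0.355589, 0.381029)
  → (1.925869, 0.791924)
(u(0.12), v(0.12)) ≈ (1.9259, 0.7919)

1.9259, 0.7919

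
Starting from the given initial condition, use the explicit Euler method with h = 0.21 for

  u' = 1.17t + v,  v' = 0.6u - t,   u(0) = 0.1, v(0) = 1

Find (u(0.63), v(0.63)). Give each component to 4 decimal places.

Euler on (u,v): u_{n+1} = u_n + h·u', v_{n+1} = v_n + h·v'.
0.000000: (0.100000, 1.000000); f=(1.000000, 0.060000) → (0.310000, 1.012600)
0.210000: (0.310000, 1.012600); f=(1.258300, -0.024000) → (0.574243, 1.007560)
0.420000: (0.574243, 1.007560); f=(1.498960, -0.075454) → (0.889025, 0.991715)
(u(0.63), v(0.63)) ≈ (0.8890, 0.9917)

0.8890, 0.9917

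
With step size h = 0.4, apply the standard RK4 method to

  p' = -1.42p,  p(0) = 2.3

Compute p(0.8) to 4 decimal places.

0.7397

RK4: k1 = f(x_n, p_n); k2 = f(x_n + h/2, p_n + (h/2)·k1); k3 = f(x_n + h/2, p_n + (h/2)·k2); k4 = f(x_n + h, p_n + h·k3); p_{n+1} = p_n + (h/6)·(k1 + 2k2 + 2k3 + k4).
x=0.000000, p=2.300000:
  k1 = f(0.000000, 2.300000) = -3.266000
  k2 = f(0.200000, 1.646800) = -2.338456
  k3 = f(0.200000, 1.832309) = -2.601878
  k4 = f(0.400000, 1.259249) = -1.788133
  p ← 2.300000 + (0.4/6)·(k1 + 2k2 + 2k3 + k4) = 1.304347
x=0.400000, p=1.304347:
  k1 = f(0.400000, 1.304347) = -1.852172
  k2 = f(0.600000, 0.933912) = -1.326155
  k3 = f(0.600000, 1.039115) = -1.475544
  k4 = f(0.800000, 0.714129) = -1.014063
  p ← 1.304347 + (0.4/6)·(k1 + 2k2 + 2k3 + k4) = 0.739704
p(0.8) ≈ 0.7397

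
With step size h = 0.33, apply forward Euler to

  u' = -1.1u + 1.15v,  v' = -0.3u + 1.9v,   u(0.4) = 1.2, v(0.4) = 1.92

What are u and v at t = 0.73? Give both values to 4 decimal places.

Euler on (u,v): u_{n+1} = u_n + h·u', v_{n+1} = v_n + h·v'.
0.400000: (1.200000, 1.920000); f=(0.888000, 3.288000) → (1.493040, 3.005040)
(u(0.73), v(0.73)) ≈ (1.4930, 3.0050)

1.4930, 3.0050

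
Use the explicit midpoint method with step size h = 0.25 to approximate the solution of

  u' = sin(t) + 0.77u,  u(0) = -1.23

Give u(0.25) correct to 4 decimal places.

-1.4584

Midpoint: k1 = f(t_n, u_n); k2 = f(t_n + h/2, u_n + (h/2)·k1); u_{n+1} = u_n + h·k2.
t=0.000000, u=-1.230000:
  k1 = f(0.000000, -1.230000) = -0.947100
  k2 = f(0.125000, -1.348388) = -0.913584
  u ← -1.230000 + 0.25·(-0.913584) = -1.458396
u(0.25) ≈ -1.4584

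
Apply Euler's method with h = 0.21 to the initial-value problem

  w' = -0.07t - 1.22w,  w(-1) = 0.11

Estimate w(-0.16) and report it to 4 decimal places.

Euler: w_{n+1} = w_n + h·f(t_n, w_n).
t=-1.000000, w=0.110000: f=-0.064200 → w ← 0.110000 + 0.21·(-0.064200) = 0.096518
t=-0.790000, w=0.096518: f=-0.062452 → w ← 0.096518 + 0.21·(-0.062452) = 0.083403
t=-0.580000, w=0.083403: f=-0.061152 → w ← 0.083403 + 0.21·(-0.061152) = 0.070561
t=-0.370000, w=0.070561: f=-0.060185 → w ← 0.070561 + 0.21·(-0.060185) = 0.057922
w(-0.16) ≈ 0.0579

0.0579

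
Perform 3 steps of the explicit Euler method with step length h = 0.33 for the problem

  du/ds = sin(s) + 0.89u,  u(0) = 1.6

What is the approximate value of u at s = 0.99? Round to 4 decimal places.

Euler: u_{n+1} = u_n + h·f(s_n, u_n).
s=0.000000, u=1.600000: f=1.424000 → u ← 1.600000 + 0.33·1.424000 = 2.069920
s=0.330000, u=2.069920: f=2.166272 → u ← 2.069920 + 0.33·2.166272 = 2.784790
s=0.660000, u=2.784790: f=3.091580 → u ← 2.784790 + 0.33·3.091580 = 3.805011
u(0.99) ≈ 3.8050

3.8050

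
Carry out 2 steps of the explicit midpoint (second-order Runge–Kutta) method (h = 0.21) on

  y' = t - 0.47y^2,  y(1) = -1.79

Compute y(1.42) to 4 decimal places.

Midpoint: k1 = f(t_n, y_n); k2 = f(t_n + h/2, y_n + (h/2)·k1); y_{n+1} = y_n + h·k2.
t=1.000000, y=-1.790000:
  k1 = f(1.000000, -1.790000) = -0.505927
  k2 = f(1.105000, -1.843122) = -0.491637
  y ← -1.790000 + 0.21·(-0.491637) = -1.893244
t=1.210000, y=-1.893244:
  k1 = f(1.210000, -1.893244) = -0.474655
  k2 = f(1.315000, -1.943083) = -0.459518
  y ← -1.893244 + 0.21·(-0.459518) = -1.989742
y(1.42) ≈ -1.9897

-1.9897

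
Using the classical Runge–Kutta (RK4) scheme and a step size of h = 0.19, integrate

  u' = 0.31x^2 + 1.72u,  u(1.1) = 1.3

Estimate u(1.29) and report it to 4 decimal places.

RK4: k1 = f(x_n, u_n); k2 = f(x_n + h/2, u_n + (h/2)·k1); k3 = f(x_n + h/2, u_n + (h/2)·k2); k4 = f(x_n + h, u_n + h·k3); u_{n+1} = u_n + (h/6)·(k1 + 2k2 + 2k3 + k4).
x=1.100000, u=1.300000:
  k1 = f(1.100000, 1.300000) = 2.611100
  k2 = f(1.195000, 1.548055) = 3.105341
  k3 = f(1.195000, 1.595007) = 3.186101
  k4 = f(1.290000, 1.905359) = 3.793089
  u ← 1.300000 + (0.19/6)·(k1 + 2k2 + 2k3 + k4) = 1.901257
u(1.29) ≈ 1.9013

1.9013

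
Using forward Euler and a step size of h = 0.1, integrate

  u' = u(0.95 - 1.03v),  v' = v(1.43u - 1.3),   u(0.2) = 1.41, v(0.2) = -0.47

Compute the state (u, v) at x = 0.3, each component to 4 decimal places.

Euler on (u,v): u_{n+1} = u_n + h·u', v_{n+1} = v_n + h·v'.
0.200000: (1.410000, -0.470000); f=(2.022081, -0.336661) → (1.612208, -0.503666)
(u(0.3), v(0.3)) ≈ (1.6122, -0.5037)

1.6122, -0.5037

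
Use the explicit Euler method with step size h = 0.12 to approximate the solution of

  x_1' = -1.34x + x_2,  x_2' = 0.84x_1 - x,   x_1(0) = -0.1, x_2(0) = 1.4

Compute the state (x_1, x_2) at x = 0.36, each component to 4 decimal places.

0.3428, 1.3753

Euler on (x_1,x_2): x_1_{n+1} = x_1_n + h·x_1', x_2_{n+1} = x_2_n + h·x_2'.
0.000000: (-0.100000, 1.400000); f=(1.400000, -0.084000) → (0.068000, 1.389920)
0.120000: (0.068000, 1.389920); f=(1.229120, -0.062880) → (0.215494, 1.382374)
0.240000: (0.215494, 1.382374); f=(1.060774, -0.058985) → (0.342787, 1.375296)
(x_1(0.36), x_2(0.36)) ≈ (0.3428, 1.3753)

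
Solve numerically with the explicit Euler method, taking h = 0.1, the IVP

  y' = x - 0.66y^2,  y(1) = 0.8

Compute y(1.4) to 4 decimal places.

Euler: y_{n+1} = y_n + h·f(x_n, y_n).
x=1.000000, y=0.800000: f=0.577600 → y ← 0.800000 + 0.1·0.577600 = 0.857760
x=1.100000, y=0.857760: f=0.614404 → y ← 0.857760 + 0.1·0.614404 = 0.919200
x=1.200000, y=0.919200: f=0.642347 → y ← 0.919200 + 0.1·0.642347 = 0.983435
x=1.300000, y=0.983435: f=0.661685 → y ← 0.983435 + 0.1·0.661685 = 1.049603
y(1.4) ≈ 1.0496

1.0496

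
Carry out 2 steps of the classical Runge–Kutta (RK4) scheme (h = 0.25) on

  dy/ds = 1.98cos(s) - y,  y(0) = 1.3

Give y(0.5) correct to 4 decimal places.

RK4: k1 = f(s_n, y_n); k2 = f(s_n + h/2, y_n + (h/2)·k1); k3 = f(s_n + h/2, y_n + (h/2)·k2); k4 = f(s_n + h, y_n + h·k3); y_{n+1} = y_n + (h/6)·(k1 + 2k2 + 2k3 + k4).
s=0.000000, y=1.300000:
  k1 = f(0.000000, 1.300000) = 0.680000
  k2 = f(0.125000, 1.385000) = 0.579551
  k3 = f(0.125000, 1.372444) = 0.592107
  k4 = f(0.250000, 1.448027) = 0.470420
  y ← 1.300000 + (0.25/6)·(k1 + 2k2 + 2k3 + k4) = 1.445572
s=0.250000, y=1.445572:
  k1 = f(0.250000, 1.445572) = 0.472874
  k2 = f(0.375000, 1.504682) = 0.337723
  k3 = f(0.375000, 1.487788) = 0.354617
  k4 = f(0.500000, 1.534227) = 0.203387
  y ← 1.445572 + (0.25/6)·(k1 + 2k2 + 2k3 + k4) = 1.531445
y(0.5) ≈ 1.5314

1.5314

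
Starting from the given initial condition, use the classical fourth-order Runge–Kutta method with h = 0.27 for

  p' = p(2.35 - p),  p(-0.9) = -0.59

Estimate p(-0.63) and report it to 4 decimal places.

-1.4260

RK4: k1 = f(s_n, p_n); k2 = f(s_n + h/2, p_n + (h/2)·k1); k3 = f(s_n + h/2, p_n + (h/2)·k2); k4 = f(s_n + h, p_n + h·k3); p_{n+1} = p_n + (h/6)·(k1 + 2k2 + 2k3 + k4).
s=-0.900000, p=-0.590000:
  k1 = f(-0.900000, -0.590000) = -1.734600
  k2 = f(-0.765000, -0.824171) = -2.616060
  k3 = f(-0.765000, -0.943168) = -3.106011
  k4 = f(-0.630000, -1.428623) = -5.398227
  p ← -0.590000 + (0.27/6)·(k1 + 2k2 + 2k3 + k4) = -1.425964
p(-0.63) ≈ -1.4260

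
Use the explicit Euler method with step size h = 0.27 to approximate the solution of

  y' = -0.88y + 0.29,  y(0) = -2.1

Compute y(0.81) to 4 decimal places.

-0.7471

Euler: y_{n+1} = y_n + h·f(x_n, y_n).
x=0.000000, y=-2.100000: f=2.138000 → y ← -2.100000 + 0.27·2.138000 = -1.522740
x=0.270000, y=-1.522740: f=1.630011 → y ← -1.522740 + 0.27·1.630011 = -1.082637
x=0.540000, y=-1.082637: f=1.242721 → y ← -1.082637 + 0.27·1.242721 = -0.747102
y(0.81) ≈ -0.7471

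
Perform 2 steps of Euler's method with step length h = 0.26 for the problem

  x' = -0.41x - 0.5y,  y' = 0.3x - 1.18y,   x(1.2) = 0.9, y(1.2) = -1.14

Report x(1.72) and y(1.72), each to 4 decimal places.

Euler on (x,y): x_{n+1} = x_n + h·x', y_{n+1} = y_n + h·y'.
1.200000: (0.900000, -1.140000); f=(0.201000, 1.615200) → (0.952260, -0.720048)
1.460000: (0.952260, -0.720048); f=(-0.030403, 1.135335) → (0.944355, -0.424861)
(x(1.72), y(1.72)) ≈ (0.9444, -0.4249)

0.9444, -0.4249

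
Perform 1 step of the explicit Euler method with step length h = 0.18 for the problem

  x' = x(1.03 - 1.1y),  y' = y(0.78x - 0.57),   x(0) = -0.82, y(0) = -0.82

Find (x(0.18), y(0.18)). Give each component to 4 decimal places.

Euler on (x,y): x_{n+1} = x_n + h·x', y_{n+1} = y_n + h·y'.
0.000000: (-0.820000, -0.820000); f=(-1.584240, 0.991872) → (-1.105163, -0.641463)
(x(0.18), y(0.18)) ≈ (-1.1052, -0.6415)

-1.1052, -0.6415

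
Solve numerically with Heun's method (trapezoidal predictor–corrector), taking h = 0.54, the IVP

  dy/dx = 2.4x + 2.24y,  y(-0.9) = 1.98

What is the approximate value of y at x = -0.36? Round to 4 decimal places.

4.3016

Heun: k1 = f(x_n, y_n); k2 = f(x_n + h, y_n + h·k1); y_{n+1} = y_n + (h/2)·(k1 + k2).
x=-0.900000, y=1.980000:
  k1 = f(-0.900000, 1.980000) = 2.275200
  k2 = f(-0.360000, 3.208608) = 6.323282
  y ← 1.980000 + (0.54/2)·(2.275200 + 6.323282) = 4.301590
y(-0.36) ≈ 4.3016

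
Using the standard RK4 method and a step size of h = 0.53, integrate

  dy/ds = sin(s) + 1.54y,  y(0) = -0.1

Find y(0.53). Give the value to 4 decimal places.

RK4: k1 = f(s_n, y_n); k2 = f(s_n + h/2, y_n + (h/2)·k1); k3 = f(s_n + h/2, y_n + (h/2)·k2); k4 = f(s_n + h, y_n + h·k3); y_{n+1} = y_n + (h/6)·(k1 + 2k2 + 2k3 + k4).
s=0.000000, y=-0.100000:
  k1 = f(0.000000, -0.100000) = -0.154000
  k2 = f(0.265000, -0.140810) = 0.045062
  k3 = f(0.265000, -0.088059) = 0.126299
  k4 = f(0.530000, -0.033062) = 0.454619
  y ← -0.100000 + (0.53/6)·(k1 + 2k2 + 2k3 + k4) = -0.043172
y(0.53) ≈ -0.0432

-0.0432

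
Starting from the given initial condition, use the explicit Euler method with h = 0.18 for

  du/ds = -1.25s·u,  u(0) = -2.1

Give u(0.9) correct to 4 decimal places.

-1.3632

Euler: u_{n+1} = u_n + h·f(s_n, u_n).
s=0.000000, u=-2.100000: f=0.000000 → u ← -2.100000 + 0.18·0.000000 = -2.100000
s=0.180000, u=-2.100000: f=0.472500 → u ← -2.100000 + 0.18·0.472500 = -2.014950
s=0.360000, u=-2.014950: f=0.906728 → u ← -2.014950 + 0.18·0.906728 = -1.851739
s=0.540000, u=-1.851739: f=1.249924 → u ← -1.851739 + 0.18·1.249924 = -1.626753
s=0.720000, u=-1.626753: f=1.464077 → u ← -1.626753 + 0.18·1.464077 = -1.363219
u(0.9) ≈ -1.3632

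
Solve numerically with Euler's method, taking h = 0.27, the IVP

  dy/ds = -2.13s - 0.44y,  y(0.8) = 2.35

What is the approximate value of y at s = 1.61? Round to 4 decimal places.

Euler: y_{n+1} = y_n + h·f(s_n, y_n).
s=0.800000, y=2.350000: f=-2.738000 → y ← 2.350000 + 0.27·(-2.738000) = 1.610740
s=1.070000, y=1.610740: f=-2.987826 → y ← 1.610740 + 0.27·(-2.987826) = 0.804027
s=1.340000, y=0.804027: f=-3.207972 → y ← 0.804027 + 0.27·(-3.207972) = -0.062125
y(1.61) ≈ -0.0621

-0.0621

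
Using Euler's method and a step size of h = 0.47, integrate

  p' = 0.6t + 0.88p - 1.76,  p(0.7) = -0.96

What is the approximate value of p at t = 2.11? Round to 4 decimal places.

Euler: p_{n+1} = p_n + h·f(t_n, p_n).
t=0.700000, p=-0.960000: f=-2.184800 → p ← -0.960000 + 0.47·(-2.184800) = -1.986856
t=1.170000, p=-1.986856: f=-2.806433 → p ← -1.986856 + 0.47·(-2.806433) = -3.305880
t=1.640000, p=-3.305880: f=-3.685174 → p ← -3.305880 + 0.47·(-3.685174) = -5.037911
p(2.11) ≈ -5.0379

-5.0379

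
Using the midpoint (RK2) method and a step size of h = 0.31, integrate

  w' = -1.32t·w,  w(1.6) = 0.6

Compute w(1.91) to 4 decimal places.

0.3102

Midpoint: k1 = f(t_n, w_n); k2 = f(t_n + h/2, w_n + (h/2)·k1); w_{n+1} = w_n + h·k2.
t=1.600000, w=0.600000:
  k1 = f(1.600000, 0.600000) = -1.267200
  k2 = f(1.755000, 0.403584) = -0.934943
  w ← 0.600000 + 0.31·(-0.934943) = 0.310168
w(1.91) ≈ 0.3102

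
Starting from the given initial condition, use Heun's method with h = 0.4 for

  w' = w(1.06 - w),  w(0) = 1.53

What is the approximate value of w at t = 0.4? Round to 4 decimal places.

1.3409

Heun: k1 = f(t_n, w_n); k2 = f(t_n + h, w_n + h·k1); w_{n+1} = w_n + (h/2)·(k1 + k2).
t=0.000000, w=1.530000:
  k1 = f(0.000000, 1.530000) = -0.719100
  k2 = f(0.400000, 1.242360) = -0.226557
  w ← 1.530000 + (0.4/2)·(-0.719100 + (-0.226557)) = 1.340869
w(0.4) ≈ 1.3409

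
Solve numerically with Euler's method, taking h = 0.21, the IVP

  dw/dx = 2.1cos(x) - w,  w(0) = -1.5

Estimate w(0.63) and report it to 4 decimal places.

Euler: w_{n+1} = w_n + h·f(x_n, w_n).
x=0.000000, w=-1.500000: f=3.600000 → w ← -1.500000 + 0.21·3.600000 = -0.744000
x=0.210000, w=-0.744000: f=2.797865 → w ← -0.744000 + 0.21·2.797865 = -0.156448
x=0.420000, w=-0.156448: f=2.073935 → w ← -0.156448 + 0.21·2.073935 = 0.279078
w(0.63) ≈ 0.2791

0.2791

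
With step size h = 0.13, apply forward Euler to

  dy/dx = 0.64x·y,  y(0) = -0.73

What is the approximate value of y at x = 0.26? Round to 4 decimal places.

-0.7379

Euler: y_{n+1} = y_n + h·f(x_n, y_n).
x=0.000000, y=-0.730000: f=0.000000 → y ← -0.730000 + 0.13·0.000000 = -0.730000
x=0.130000, y=-0.730000: f=-0.060736 → y ← -0.730000 + 0.13·(-0.060736) = -0.737896
y(0.26) ≈ -0.7379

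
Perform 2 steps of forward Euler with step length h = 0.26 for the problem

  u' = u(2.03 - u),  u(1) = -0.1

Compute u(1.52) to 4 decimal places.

Euler: u_{n+1} = u_n + h·f(s_n, u_n).
s=1.000000, u=-0.100000: f=-0.213000 → u ← -0.100000 + 0.26·(-0.213000) = -0.155380
s=1.260000, u=-0.155380: f=-0.339564 → u ← -0.155380 + 0.26·(-0.339564) = -0.243667
u(1.52) ≈ -0.2437

-0.2437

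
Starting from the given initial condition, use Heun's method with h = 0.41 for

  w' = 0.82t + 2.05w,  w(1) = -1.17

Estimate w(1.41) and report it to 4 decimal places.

-2.0202

Heun: k1 = f(t_n, w_n); k2 = f(t_n + h, w_n + h·k1); w_{n+1} = w_n + (h/2)·(k1 + k2).
t=1.000000, w=-1.170000:
  k1 = f(1.000000, -1.170000) = -1.578500
  k2 = f(1.410000, -1.817185) = -2.569029
  w ← -1.170000 + (0.41/2)·(-1.578500 + (-2.569029)) = -2.020243
w(1.41) ≈ -2.0202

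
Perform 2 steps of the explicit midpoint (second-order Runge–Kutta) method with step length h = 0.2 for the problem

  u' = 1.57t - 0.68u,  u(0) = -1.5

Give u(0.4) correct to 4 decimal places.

-1.0265

Midpoint: k1 = f(t_n, u_n); k2 = f(t_n + h/2, u_n + (h/2)·k1); u_{n+1} = u_n + h·k2.
t=0.000000, u=-1.500000:
  k1 = f(0.000000, -1.500000) = 1.020000
  k2 = f(0.100000, -1.398000) = 1.107640
  u ← -1.500000 + 0.2·1.107640 = -1.278472
t=0.200000, u=-1.278472:
  k1 = f(0.200000, -1.278472) = 1.183361
  k2 = f(0.300000, -1.160136) = 1.259892
  u ← -1.278472 + 0.2·1.259892 = -1.026494
u(0.4) ≈ -1.0265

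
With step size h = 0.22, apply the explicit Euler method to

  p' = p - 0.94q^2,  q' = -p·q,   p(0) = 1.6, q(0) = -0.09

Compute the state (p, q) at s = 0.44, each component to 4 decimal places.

2.3787, -0.0333

Euler on (p,q): p_{n+1} = p_n + h·p', q_{n+1} = q_n + h·q'.
0.000000: (1.600000, -0.090000); f=(1.592386, 0.144000) → (1.950325, -0.058320)
0.220000: (1.950325, -0.058320); f=(1.947128, 0.113743) → (2.378693, -0.033297)
(p(0.44), q(0.44)) ≈ (2.3787, -0.0333)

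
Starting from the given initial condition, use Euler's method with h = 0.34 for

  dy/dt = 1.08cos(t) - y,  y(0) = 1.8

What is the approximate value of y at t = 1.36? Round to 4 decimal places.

0.9785

Euler: y_{n+1} = y_n + h·f(t_n, y_n).
t=0.000000, y=1.800000: f=-0.720000 → y ← 1.800000 + 0.34·(-0.720000) = 1.555200
t=0.340000, y=1.555200: f=-0.537025 → y ← 1.555200 + 0.34·(-0.537025) = 1.372612
t=0.680000, y=1.372612: f=-0.532833 → y ← 1.372612 + 0.34·(-0.532833) = 1.191448
t=1.020000, y=1.191448: f=-0.626213 → y ← 1.191448 + 0.34·(-0.626213) = 0.978536
y(1.36) ≈ 0.9785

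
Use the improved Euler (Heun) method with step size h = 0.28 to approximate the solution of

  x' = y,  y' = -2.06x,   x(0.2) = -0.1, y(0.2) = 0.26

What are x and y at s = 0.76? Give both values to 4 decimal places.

0.0655, 0.2838

Heun on (x,y): k1 = f(s_n, state_n); k2 = f(s_n + h, state_n + h·k1); state_{n+1} = state_n + (h/2)·(k1 + k2).
0.200000: (-0.100000, 0.260000)
  k1 = (0.260000, 0.206000)
  predictor → (-0.027200, 0.317680)
  k2 = (0.317680, 0.056032)
  → (-0.019125, 0.296684)
0.480000: (-0.019125, 0.296684)
  k1 = (0.296684, 0.039397)
  predictor → (0.063947, 0.307716)
  k2 = (0.307716, -0.131731)
  → (0.065491, 0.283758)
(x(0.76), y(0.76)) ≈ (0.0655, 0.2838)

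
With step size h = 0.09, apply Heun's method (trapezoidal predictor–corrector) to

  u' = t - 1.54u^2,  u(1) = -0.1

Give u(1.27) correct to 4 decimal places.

Heun: k1 = f(t_n, u_n); k2 = f(t_n + h, u_n + h·k1); u_{n+1} = u_n + (h/2)·(k1 + k2).
t=1.000000, u=-0.100000:
  k1 = f(1.000000, -0.100000) = 0.984600
  k2 = f(1.090000, -0.011386) = 1.089800
  u ← -0.100000 + (0.09/2)·(0.984600 + 1.089800) = -0.006652
t=1.090000, u=-0.006652:
  k1 = f(1.090000, -0.006652) = 1.089932
  k2 = f(1.180000, 0.091442) = 1.167123
  u ← -0.006652 + (0.09/2)·(1.089932 + 1.167123) = 0.094915
t=1.180000, u=0.094915:
  k1 = f(1.180000, 0.094915) = 1.166126
  k2 = f(1.270000, 0.199867) = 1.208482
  u ← 0.094915 + (0.09/2)·(1.166126 + 1.208482) = 0.201773
u(1.27) ≈ 0.2018

0.2018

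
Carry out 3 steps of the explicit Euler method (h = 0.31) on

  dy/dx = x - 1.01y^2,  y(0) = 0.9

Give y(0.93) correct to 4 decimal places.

Euler: y_{n+1} = y_n + h·f(x_n, y_n).
x=0.000000, y=0.900000: f=-0.818100 → y ← 0.900000 + 0.31·(-0.818100) = 0.646389
x=0.310000, y=0.646389: f=-0.111997 → y ← 0.646389 + 0.31·(-0.111997) = 0.611670
x=0.620000, y=0.611670: f=0.242118 → y ← 0.611670 + 0.31·0.242118 = 0.686727
y(0.93) ≈ 0.6867

0.6867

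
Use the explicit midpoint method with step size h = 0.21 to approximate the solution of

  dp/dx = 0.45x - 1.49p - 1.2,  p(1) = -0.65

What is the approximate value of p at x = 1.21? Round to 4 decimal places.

-0.6014

Midpoint: k1 = f(x_n, p_n); k2 = f(x_n + h/2, p_n + (h/2)·k1); p_{n+1} = p_n + h·k2.
x=1.000000, p=-0.650000:
  k1 = f(1.000000, -0.650000) = 0.218500
  k2 = f(1.105000, -0.627058) = 0.231566
  p ← -0.650000 + 0.21·0.231566 = -0.601371
p(1.21) ≈ -0.6014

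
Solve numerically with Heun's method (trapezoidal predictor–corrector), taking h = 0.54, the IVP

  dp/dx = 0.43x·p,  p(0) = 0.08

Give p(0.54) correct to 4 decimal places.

Heun: k1 = f(x_n, p_n); k2 = f(x_n + h, p_n + h·k1); p_{n+1} = p_n + (h/2)·(k1 + k2).
x=0.000000, p=0.080000:
  k1 = f(0.000000, 0.080000) = 0.000000
  k2 = f(0.540000, 0.080000) = 0.018576
  p ← 0.080000 + (0.54/2)·(0.000000 + 0.018576) = 0.085016
p(0.54) ≈ 0.0850

0.0850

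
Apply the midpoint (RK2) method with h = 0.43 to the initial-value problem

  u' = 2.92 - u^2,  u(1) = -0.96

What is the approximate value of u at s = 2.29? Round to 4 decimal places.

1.4493

Midpoint: k1 = f(s_n, u_n); k2 = f(s_n + h/2, u_n + (h/2)·k1); u_{n+1} = u_n + h·k2.
s=1.000000, u=-0.960000:
  k1 = f(1.000000, -0.960000) = 1.998400
  k2 = f(1.215000, -0.530344) = 2.638735
  u ← -0.960000 + 0.43·2.638735 = 0.174656
s=1.430000, u=0.174656:
  k1 = f(1.430000, 0.174656) = 2.889495
  k2 = f(1.645000, 0.795898) = 2.286547
  u ← 0.174656 + 0.43·2.286547 = 1.157871
s=1.860000, u=1.157871:
  k1 = f(1.860000, 1.157871) = 1.579334
  k2 = f(2.075000, 1.497428) = 0.677709
  u ← 1.157871 + 0.43·0.677709 = 1.449286
u(2.29) ≈ 1.4493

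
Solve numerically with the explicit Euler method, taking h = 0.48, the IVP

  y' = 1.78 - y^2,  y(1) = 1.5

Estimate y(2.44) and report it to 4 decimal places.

1.3298

Euler: y_{n+1} = y_n + h·f(s_n, y_n).
s=1.000000, y=1.500000: f=-0.470000 → y ← 1.500000 + 0.48·(-0.470000) = 1.274400
s=1.480000, y=1.274400: f=0.155905 → y ← 1.274400 + 0.48·0.155905 = 1.349234
s=1.960000, y=1.349234: f=-0.040433 → y ← 1.349234 + 0.48·(-0.040433) = 1.329826
y(2.44) ≈ 1.3298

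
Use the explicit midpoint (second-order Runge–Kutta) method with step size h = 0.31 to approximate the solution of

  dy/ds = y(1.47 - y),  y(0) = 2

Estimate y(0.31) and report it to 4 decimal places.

Midpoint: k1 = f(s_n, y_n); k2 = f(s_n + h/2, y_n + (h/2)·k1); y_{n+1} = y_n + h·k2.
s=0.000000, y=2.000000:
  k1 = f(0.000000, 2.000000) = -1.060000
  k2 = f(0.155000, 1.835700) = -0.671315
  y ← 2.000000 + 0.31·(-0.671315) = 1.791892
y(0.31) ≈ 1.7919

1.7919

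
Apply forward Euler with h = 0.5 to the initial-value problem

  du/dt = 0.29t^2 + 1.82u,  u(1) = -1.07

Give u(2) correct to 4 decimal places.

Euler: u_{n+1} = u_n + h·f(t_n, u_n).
t=1.000000, u=-1.070000: f=-1.657400 → u ← -1.070000 + 0.5·(-1.657400) = -1.898700
t=1.500000, u=-1.898700: f=-2.803134 → u ← -1.898700 + 0.5·(-2.803134) = -3.300267
u(2) ≈ -3.3003

-3.3003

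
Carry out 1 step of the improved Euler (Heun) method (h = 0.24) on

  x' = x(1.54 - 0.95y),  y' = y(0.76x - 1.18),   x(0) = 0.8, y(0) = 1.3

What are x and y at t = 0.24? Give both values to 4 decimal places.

Heun on (x,y): k1 = f(t_n, state_n); k2 = f(t_n + h, state_n + h·k1); state_{n+1} = state_n + (h/2)·(k1 + k2).
0.000000: (0.800000, 1.300000)
  k1 = (0.244000, -0.743600)
  predictor → (0.858560, 1.121536)
  k2 = (0.407422, -0.591604)
  → (0.878171, 1.139776)
(x(0.24), y(0.24)) ≈ (0.8782, 1.1398)

0.8782, 1.1398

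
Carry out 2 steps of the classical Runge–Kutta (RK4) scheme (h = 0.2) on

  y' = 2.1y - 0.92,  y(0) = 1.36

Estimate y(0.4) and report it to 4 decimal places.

RK4: k1 = f(x_n, y_n); k2 = f(x_n + h/2, y_n + (h/2)·k1); k3 = f(x_n + h/2, y_n + (h/2)·k2); k4 = f(x_n + h, y_n + h·k3); y_{n+1} = y_n + (h/6)·(k1 + 2k2 + 2k3 + k4).
x=0.000000, y=1.360000:
  k1 = f(0.000000, 1.360000) = 1.936000
  k2 = f(0.100000, 1.553600) = 2.342560
  k3 = f(0.100000, 1.594256) = 2.427938
  k4 = f(0.200000, 1.845588) = 2.955734
  y ← 1.360000 + (0.2/6)·(k1 + 2k2 + 2k3 + k4) = 1.841091
x=0.200000, y=1.841091:
  k1 = f(0.200000, 1.841091) = 2.946291
  k2 = f(0.300000, 2.135720) = 3.565012
  k3 = f(0.300000, 2.197592) = 3.694944
  k4 = f(0.400000, 2.580080) = 4.498167
  y ← 1.841091 + (0.2/6)·(k1 + 2k2 + 2k3 + k4) = 2.573237
y(0.4) ≈ 2.5732

2.5732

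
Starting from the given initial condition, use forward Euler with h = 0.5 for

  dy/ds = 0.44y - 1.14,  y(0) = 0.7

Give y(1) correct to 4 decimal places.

-0.2235

Euler: y_{n+1} = y_n + h·f(s_n, y_n).
s=0.000000, y=0.700000: f=-0.832000 → y ← 0.700000 + 0.5·(-0.832000) = 0.284000
s=0.500000, y=0.284000: f=-1.015040 → y ← 0.284000 + 0.5·(-1.015040) = -0.223520
y(1) ≈ -0.2235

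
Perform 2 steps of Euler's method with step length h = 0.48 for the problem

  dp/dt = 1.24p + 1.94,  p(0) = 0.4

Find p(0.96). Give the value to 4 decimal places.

Euler: p_{n+1} = p_n + h·f(t_n, p_n).
t=0.000000, p=0.400000: f=2.436000 → p ← 0.400000 + 0.48·2.436000 = 1.569280
t=0.480000, p=1.569280: f=3.885907 → p ← 1.569280 + 0.48·3.885907 = 3.434515
p(0.96) ≈ 3.4345

3.4345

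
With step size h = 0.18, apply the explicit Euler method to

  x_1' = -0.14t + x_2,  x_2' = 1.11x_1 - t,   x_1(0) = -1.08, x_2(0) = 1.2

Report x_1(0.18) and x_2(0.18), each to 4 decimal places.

Euler on (x_1,x_2): x_1_{n+1} = x_1_n + h·x_1', x_2_{n+1} = x_2_n + h·x_2'.
0.000000: (-1.080000, 1.200000); f=(1.200000, -1.198800) → (-0.864000, 0.984216)
(x_1(0.18), x_2(0.18)) ≈ (-0.8640, 0.9842)

-0.8640, 0.9842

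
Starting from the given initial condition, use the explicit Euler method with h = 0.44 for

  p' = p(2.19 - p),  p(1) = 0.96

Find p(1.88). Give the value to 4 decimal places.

Euler: p_{n+1} = p_n + h·f(x_n, p_n).
x=1.000000, p=0.960000: f=1.180800 → p ← 0.960000 + 0.44·1.180800 = 1.479552
x=1.440000, p=1.479552: f=1.051145 → p ← 1.479552 + 0.44·1.051145 = 1.942056
p(1.88) ≈ 1.9421

1.9421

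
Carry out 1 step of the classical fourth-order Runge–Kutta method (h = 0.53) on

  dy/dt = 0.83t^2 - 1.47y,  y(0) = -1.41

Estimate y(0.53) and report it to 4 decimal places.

RK4: k1 = f(t_n, y_n); k2 = f(t_n + h/2, y_n + (h/2)·k1); k3 = f(t_n + h/2, y_n + (h/2)·k2); k4 = f(t_n + h, y_n + h·k3); y_{n+1} = y_n + (h/6)·(k1 + 2k2 + 2k3 + k4).
t=0.000000, y=-1.410000:
  k1 = f(0.000000, -1.410000) = 2.072700
  k2 = f(0.265000, -0.860734) = 1.323566
  k3 = f(0.265000, -1.059255) = 1.615391
  k4 = f(0.530000, -0.553843) = 1.047296
  y ← -1.410000 + (0.53/6)·(k1 + 2k2 + 2k3 + k4) = -0.615184
y(0.53) ≈ -0.6152

-0.6152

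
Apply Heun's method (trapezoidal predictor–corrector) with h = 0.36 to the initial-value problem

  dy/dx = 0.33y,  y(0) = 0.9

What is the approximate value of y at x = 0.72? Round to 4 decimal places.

Heun: k1 = f(x_n, y_n); k2 = f(x_n + h, y_n + h·k1); y_{n+1} = y_n + (h/2)·(k1 + k2).
x=0.000000, y=0.900000:
  k1 = f(0.000000, 0.900000) = 0.297000
  k2 = f(0.360000, 1.006920) = 0.332284
  y ← 0.900000 + (0.36/2)·(0.297000 + 0.332284) = 1.013271
x=0.360000, y=1.013271:
  k1 = f(0.360000, 1.013271) = 0.334379
  k2 = f(0.720000, 1.133648) = 0.374104
  y ← 1.013271 + (0.36/2)·(0.334379 + 0.374104) = 1.140798
y(0.72) ≈ 1.1408

1.1408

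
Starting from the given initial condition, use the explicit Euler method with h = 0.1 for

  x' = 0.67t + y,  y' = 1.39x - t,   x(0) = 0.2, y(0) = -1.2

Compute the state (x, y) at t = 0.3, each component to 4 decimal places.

Euler on (x,y): x_{n+1} = x_n + h·x', y_{n+1} = y_n + h·y'.
0.000000: (0.200000, -1.200000); f=(-1.200000, 0.278000) → (0.080000, -1.172200)
0.100000: (0.080000, -1.172200); f=(-1.105200, 0.011200) → (-0.030520, -1.171080)
0.200000: (-0.030520, -1.171080); f=(-1.037080, -0.242423) → (-0.134228, -1.195322)
(x(0.3), y(0.3)) ≈ (-0.1342, -1.1953)

-0.1342, -1.1953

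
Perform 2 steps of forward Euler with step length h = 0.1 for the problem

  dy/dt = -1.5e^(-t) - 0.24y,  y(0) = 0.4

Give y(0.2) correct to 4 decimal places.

0.0989

Euler: y_{n+1} = y_n + h·f(t_n, y_n).
t=0.000000, y=0.400000: f=-1.596000 → y ← 0.400000 + 0.1·(-1.596000) = 0.240400
t=0.100000, y=0.240400: f=-1.414952 → y ← 0.240400 + 0.1·(-1.414952) = 0.098905
y(0.2) ≈ 0.0989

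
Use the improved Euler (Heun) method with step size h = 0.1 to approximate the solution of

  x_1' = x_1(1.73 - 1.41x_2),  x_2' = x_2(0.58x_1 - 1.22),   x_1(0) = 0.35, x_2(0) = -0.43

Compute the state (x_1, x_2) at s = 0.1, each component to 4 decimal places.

Heun on (x_1,x_2): k1 = f(s_n, state_n); k2 = f(s_n + h, state_n + h·k1); state_{n+1} = state_n + (h/2)·(k1 + k2).
0.000000: (0.350000, -0.430000)
  k1 = (0.817705, 0.437310)
  predictor → (0.431771, -0.386269)
  k2 = (0.982122, 0.374516)
  → (0.439991, -0.389409)
(x_1(0.1), x_2(0.1)) ≈ (0.4400, -0.3894)

0.4400, -0.3894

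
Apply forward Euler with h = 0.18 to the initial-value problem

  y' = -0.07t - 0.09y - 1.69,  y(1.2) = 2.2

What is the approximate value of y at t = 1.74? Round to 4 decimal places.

1.1455

Euler: y_{n+1} = y_n + h·f(t_n, y_n).
t=1.200000, y=2.200000: f=-1.972000 → y ← 2.200000 + 0.18·(-1.972000) = 1.845040
t=1.380000, y=1.845040: f=-1.952654 → y ← 1.845040 + 0.18·(-1.952654) = 1.493562
t=1.560000, y=1.493562: f=-1.933621 → y ← 1.493562 + 0.18·(-1.933621) = 1.145511
y(1.74) ≈ 1.1455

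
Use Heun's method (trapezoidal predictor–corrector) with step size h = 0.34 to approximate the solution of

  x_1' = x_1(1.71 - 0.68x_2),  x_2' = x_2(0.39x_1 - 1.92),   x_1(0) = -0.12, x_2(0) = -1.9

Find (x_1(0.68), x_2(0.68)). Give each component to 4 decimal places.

Heun on (x_1,x_2): k1 = f(t_n, state_n); k2 = f(t_n + h, state_n + h·k1); state_{n+1} = state_n + (h/2)·(k1 + k2).
0.000000: (-0.120000, -1.900000)
  k1 = (-0.360240, 3.736920)
  predictor → (-0.242482, -0.629447)
  k2 = (-0.518432, 1.268064)
  → (-0.269374, -1.049153)
0.340000: (-0.269374, -1.049153)
  k1 = (-0.652808, 2.124593)
  predictor → (-0.491329, -0.326791)
  k2 = (-0.949354, 0.690058)
  → (-0.541742, -0.570662)
(x_1(0.68), x_2(0.68)) ≈ (-0.5417, -0.5707)

-0.5417, -0.5707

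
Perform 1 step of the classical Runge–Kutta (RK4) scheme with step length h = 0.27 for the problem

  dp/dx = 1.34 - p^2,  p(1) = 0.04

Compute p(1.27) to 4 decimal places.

0.3864

RK4: k1 = f(x_n, p_n); k2 = f(x_n + h/2, p_n + (h/2)·k1); k3 = f(x_n + h/2, p_n + (h/2)·k2); k4 = f(x_n + h, p_n + h·k3); p_{n+1} = p_n + (h/6)·(k1 + 2k2 + 2k3 + k4).
x=1.000000, p=0.040000:
  k1 = f(1.000000, 0.040000) = 1.338400
  k2 = f(1.135000, 0.220684) = 1.291299
  k3 = f(1.135000, 0.214325) = 1.294065
  k4 = f(1.270000, 0.389397) = 1.188370
  p ← 0.040000 + (0.27/6)·(k1 + 2k2 + 2k3 + k4) = 0.386387
p(1.27) ≈ 0.3864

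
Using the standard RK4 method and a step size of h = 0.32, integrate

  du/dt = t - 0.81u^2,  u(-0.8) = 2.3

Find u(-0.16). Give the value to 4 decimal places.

0.8983

RK4: k1 = f(t_n, u_n); k2 = f(t_n + h/2, u_n + (h/2)·k1); k3 = f(t_n + h/2, u_n + (h/2)·k2); k4 = f(t_n + h, u_n + h·k3); u_{n+1} = u_n + (h/6)·(k1 + 2k2 + 2k3 + k4).
t=-0.800000, u=2.300000:
  k1 = f(-0.800000, 2.300000) = -5.084900
  k2 = f(-0.640000, 1.486416) = -2.429640
  k3 = f(-0.640000, 1.911258) = -3.598853
  k4 = f(-0.480000, 1.148367) = -1.548185
  u ← 2.300000 + (0.32/6)·(k1 + 2k2 + 2k3 + k4) = 1.303196
t=-0.480000, u=1.303196:
  k1 = f(-0.480000, 1.303196) = -1.855639
  k2 = f(-0.320000, 1.006294) = -1.140228
  k3 = f(-0.320000, 1.120760) = -1.337443
  k4 = f(-0.160000, 0.875214) = -0.780460
  u ← 1.303196 + (0.32/6)·(k1 + 2k2 + 2k3 + k4) = 0.898319
u(-0.16) ≈ 0.8983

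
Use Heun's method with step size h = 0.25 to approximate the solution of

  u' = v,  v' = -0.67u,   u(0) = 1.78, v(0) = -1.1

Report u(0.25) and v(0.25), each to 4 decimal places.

Heun on (u,v): k1 = f(s_n, state_n); k2 = f(s_n + h, state_n + h·k1); state_{n+1} = state_n + (h/2)·(k1 + k2).
0.000000: (1.780000, -1.100000)
  k1 = (-1.100000, -1.192600)
  predictor → (1.505000, -1.398150)
  k2 = (-1.398150, -1.008350)
  → (1.467731, -1.375119)
(u(0.25), v(0.25)) ≈ (1.4677, -1.3751)

1.4677, -1.3751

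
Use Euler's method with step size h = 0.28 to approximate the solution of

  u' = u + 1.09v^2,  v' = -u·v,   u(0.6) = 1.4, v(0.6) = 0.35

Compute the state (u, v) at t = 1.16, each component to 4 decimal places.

Euler on (u,v): u_{n+1} = u_n + h·u', v_{n+1} = v_n + h·v'.
0.600000: (1.400000, 0.350000); f=(1.533525, -0.490000) → (1.829387, 0.212800)
0.880000: (1.829387, 0.212800); f=(1.878746, -0.389294) → (2.355436, 0.103798)
(u(1.16), v(1.16)) ≈ (2.3554, 0.1038)

2.3554, 0.1038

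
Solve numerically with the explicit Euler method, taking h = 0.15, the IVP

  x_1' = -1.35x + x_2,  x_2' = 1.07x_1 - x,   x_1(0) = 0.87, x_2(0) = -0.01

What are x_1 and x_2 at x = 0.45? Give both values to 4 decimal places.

Euler on (x_1,x_2): x_1_{n+1} = x_1_n + h·x_1', x_2_{n+1} = x_2_n + h·x_2'.
0.000000: (0.870000, -0.010000); f=(-0.010000, 0.930900) → (0.868500, 0.129635)
0.150000: (0.868500, 0.129635); f=(-0.072865, 0.779295) → (0.857570, 0.246529)
0.300000: (0.857570, 0.246529); f=(-0.158471, 0.617600) → (0.833800, 0.339169)
(x_1(0.45), x_2(0.45)) ≈ (0.8338, 0.3392)

0.8338, 0.3392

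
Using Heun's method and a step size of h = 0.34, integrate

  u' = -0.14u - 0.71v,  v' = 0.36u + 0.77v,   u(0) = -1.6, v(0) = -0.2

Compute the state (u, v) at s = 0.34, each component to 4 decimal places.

-1.4486, -0.4731

Heun on (u,v): k1 = f(s_n, state_n); k2 = f(s_n + h, state_n + h·k1); state_{n+1} = state_n + (h/2)·(k1 + k2).
0.000000: (-1.600000, -0.200000)
  k1 = (0.366000, -0.730000)
  predictor → (-1.475560, -0.448200)
  k2 = (0.524800, -0.876316)
  → (-1.448564, -0.473074)
(u(0.34), v(0.34)) ≈ (-1.4486, -0.4731)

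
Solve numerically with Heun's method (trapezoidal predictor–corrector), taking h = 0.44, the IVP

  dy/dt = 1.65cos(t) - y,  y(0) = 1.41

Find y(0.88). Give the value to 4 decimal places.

1.3727

Heun: k1 = f(t_n, y_n); k2 = f(t_n + h, y_n + h·k1); y_{n+1} = y_n + (h/2)·(k1 + k2).
t=0.000000, y=1.410000:
  k1 = f(0.000000, 1.410000) = 0.240000
  k2 = f(0.440000, 1.515600) = -0.022760
  y ← 1.410000 + (0.44/2)·(0.240000 + (-0.022760)) = 1.457793
t=0.440000, y=1.457793:
  k1 = f(0.440000, 1.457793) = 0.035047
  k2 = f(0.880000, 1.473214) = -0.421914
  y ← 1.457793 + (0.44/2)·(0.035047 + (-0.421914)) = 1.372682
y(0.88) ≈ 1.3727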